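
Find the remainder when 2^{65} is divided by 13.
By Fermat: 2^{12} ≡ 1 (mod 13). 65 = 5×12 + 5. So 2^{65} ≡ 2^{5} ≡ 6 (mod 13)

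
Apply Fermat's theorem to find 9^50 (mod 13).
By Fermat: 9^{12} ≡ 1 (mod 13). 50 = 4×12 + 2. So 9^{50} ≡ 9^{2} ≡ 3 (mod 13)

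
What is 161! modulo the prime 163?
(162)! = (161)! × (162) ≡ -1 mod 163. So (161)! ≡ -1 × (162)^(-1) ≡ (-1)×(-1) = 1 mod 163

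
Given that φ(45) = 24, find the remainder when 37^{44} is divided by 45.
By Euler: 37^{24} ≡ 1 (mod 45) since gcd(37, 45) = 1. 44 = 1×24 + 20. So 37^{44} ≡ 37^{20} ≡ 1 (mod 45)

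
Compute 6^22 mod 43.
By repeated squaring mod 43: 6^{1}≡6, 6^{2}≡36, 6^{4}≡6, 6^{8}≡36, 6^{16}≡6. Then 6^{22} = 6^{16+4+2} ≡ 6 × 6 × 36 ≡ 6 mod 43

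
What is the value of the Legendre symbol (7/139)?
(7/139) = 7^{69} mod 139 = 1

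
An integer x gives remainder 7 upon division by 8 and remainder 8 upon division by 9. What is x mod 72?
M = 8 × 9 = 72. M₁ = 9, y₁ ≡ 1 mod 8. M₂ = 8, y₂ ≡ 8 mod 9. x = 7×9×1 + 8×8×8 ≡ 71 mod 72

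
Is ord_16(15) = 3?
Powers of 15 mod 16: 15^1≡15, 15^2≡1. Already 15^2≡1, so the order is 2 < 3. No, the actual order is 2.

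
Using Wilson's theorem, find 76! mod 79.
(78)! = (76)! × (77) × (78) ≡ -1 mod 79. So (76)! ≡ -1 × [(78)(77)]^(-1) ≡ 39 mod 79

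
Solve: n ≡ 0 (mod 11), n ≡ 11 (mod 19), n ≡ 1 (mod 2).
M = 11 × 19 × 2 = 418. M₁ = 38, y₁ ≡ 9 (mod 11). M₂ = 22, y₂ ≡ 13 (mod 19). M₃ = 209, y₃ ≡ 1 (mod 2). n = 0×38×9 + 11×22×13 + 1×209×1 ≡ 11 (mod 418)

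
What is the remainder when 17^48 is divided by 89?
By repeated squaring mod 89: 17^{1}≡17, 17^{2}≡22, 17^{4}≡39, 17^{8}≡8, 17^{16}≡64, 17^{32}≡2. Then 17^{48} = 17^{32+16} ≡ 2 × 64 ≡ 39 mod 89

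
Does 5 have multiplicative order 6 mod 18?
Powers of 5 mod 18: 5^1≡5, 5^2≡7, 5^3≡17, 5^4≡13, 5^5≡11, 5^6≡1. First k with 5^k≡1 is k=6. Yes, ord_18(5) = 6.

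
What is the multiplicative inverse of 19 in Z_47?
Since 47 is prime, by Fermat 19^(-1) ≡ 19^{45} ≡ 5 (mod 47). Verify: 19 × 5 = 95 ≡ 1 (mod 47)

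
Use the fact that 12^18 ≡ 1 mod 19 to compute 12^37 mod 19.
By Fermat: 12^{18} ≡ 1 mod 19. 37 = 2×18 + 1. So 12^{37} ≡ 12^{1} ≡ 12 mod 19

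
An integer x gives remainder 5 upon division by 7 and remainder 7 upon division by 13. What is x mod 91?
M = 7 × 13 = 91. M₁ = 13, y₁ ≡ 6 mod 7. M₂ = 7, y₂ ≡ 2 mod 13. x = 5×13×6 + 7×7×2 ≡ 33 mod 91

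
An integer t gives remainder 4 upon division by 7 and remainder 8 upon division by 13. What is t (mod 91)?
M = 7 × 13 = 91. M₁ = 13, y₁ ≡ 6 (mod 7). M₂ = 7, y₂ ≡ 2 (mod 13). t = 4×13×6 + 8×7×2 ≡ 60 (mod 91)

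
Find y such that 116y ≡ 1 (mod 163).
Since 163 is prime, by Fermat 116^(-1) ≡ 116^{161} ≡ 52 (mod 163). Verify: 116 × 52 = 6032 ≡ 1 (mod 163)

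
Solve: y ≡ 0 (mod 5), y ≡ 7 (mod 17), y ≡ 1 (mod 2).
M = 5 × 17 × 2 = 170. M₁ = 34, y₁ ≡ 4 (mod 5). M₂ = 10, y₂ ≡ 12 (mod 17). M₃ = 85, y₃ ≡ 1 (mod 2). y = 0×34×4 + 7×10×12 + 1×85×1 ≡ 75 (mod 170)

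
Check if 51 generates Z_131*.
51^{26} ≡ 1 (mod 131) and 26 < 130, so ord_131(51) = 26 ≠ 130 and 51 is not a primitive root.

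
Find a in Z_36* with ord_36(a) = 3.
13 has order 3 mod 36 since 13^{3} ≡ 1 mod 36 and no smaller power works.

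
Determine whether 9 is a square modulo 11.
By Euler's criterion: 9^{5} ≡ 1 (mod 11). Since this equals 1, 9 is a QR.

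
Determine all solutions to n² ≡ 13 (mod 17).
The square roots of 13 mod 17 are 8 and 9. Verify: 8² = 64 ≡ 13 (mod 17)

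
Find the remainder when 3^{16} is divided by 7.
By Fermat: 3^{6} ≡ 1 mod 7. 16 = 2×6 + 4. So 3^{16} ≡ 3^{4} ≡ 4 mod 7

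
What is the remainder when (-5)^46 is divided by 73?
By repeated squaring (mod 73): (-5)^{1}≡68, (-5)^{2}≡25, (-5)^{4}≡41, (-5)^{8}≡2, (-5)^{16}≡4, (-5)^{32}≡16. Then (-5)^{46} = (-5)^{32+8+4+2} ≡ 16 × 2 × 41 × 25 ≡ 23 (mod 73)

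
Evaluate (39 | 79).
(39/79) = 39^{39} mod 79 = -1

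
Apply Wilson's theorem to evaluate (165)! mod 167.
(166)! = (165)! × (166) ≡ -1 (mod 167). So (165)! ≡ -1 × (166)^(-1) ≡ (-1)×(-1) = 1 (mod 167)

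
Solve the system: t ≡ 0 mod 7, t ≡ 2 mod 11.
M = 7 × 11 = 77. M₁ = 11, y₁ ≡ 2 mod 7. M₂ = 7, y₂ ≡ 8 mod 11. t = 0×11×2 + 2×7×8 ≡ 35 mod 77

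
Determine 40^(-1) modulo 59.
Since 59 is prime, by Fermat 40^(-1) ≡ 40^{57} ≡ 31 (mod 59). Verify: 40 × 31 = 1240 ≡ 1 (mod 59)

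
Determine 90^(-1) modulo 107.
Since 107 is prime, by Fermat 90^(-1) ≡ 90^{105} ≡ 44 (mod 107). Verify: 90 × 44 = 3960 ≡ 1 (mod 107)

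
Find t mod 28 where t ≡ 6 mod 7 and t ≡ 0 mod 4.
M = 7 × 4 = 28. M₁ = 4, y₁ ≡ 2 mod 7. M₂ = 7, y₂ ≡ 3 mod 4. t = 6×4×2 + 0×7×3 ≡ 20 mod 28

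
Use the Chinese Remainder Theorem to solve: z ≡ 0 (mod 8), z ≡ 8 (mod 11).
M = 8 × 11 = 88. M₁ = 11, y₁ ≡ 3 (mod 8). M₂ = 8, y₂ ≡ 7 (mod 11). z = 0×11×3 + 8×8×7 ≡ 8 (mod 88)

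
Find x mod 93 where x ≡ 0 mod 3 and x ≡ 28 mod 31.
M = 3 × 31 = 93. M₁ = 31, y₁ ≡ 1 mod 3. M₂ = 3, y₂ ≡ 21 mod 31. x = 0×31×1 + 28×3×21 ≡ 90 mod 93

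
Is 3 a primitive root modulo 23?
3^{11} ≡ 1 mod 23 and 11 < 22, so ord_23(3) = 11 ≠ 22 and 3 is not a primitive root.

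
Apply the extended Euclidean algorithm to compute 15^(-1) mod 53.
Extended GCD: 15(-7) + 53(2) = 1. So 15^(-1) ≡ -7 ≡ 46 mod 53. Verify: 15 × 46 = 690 ≡ 1 mod 53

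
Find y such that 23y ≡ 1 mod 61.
Since 61 is prime, by Fermat 23^(-1) ≡ 23^{59} ≡ 8 mod 61. Verify: 23 × 8 = 184 ≡ 1 mod 61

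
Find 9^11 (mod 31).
By repeated squaring (mod 31): 9^{1}≡9, 9^{2}≡19, 9^{4}≡20, 9^{8}≡28. Then 9^{11} = 9^{8+2+1} ≡ 28 × 19 × 9 ≡ 14 (mod 31)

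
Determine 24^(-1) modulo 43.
Since 43 is prime, by Fermat 24^(-1) ≡ 24^{41} ≡ 9 mod 43. Verify: 24 × 9 = 216 ≡ 1 mod 43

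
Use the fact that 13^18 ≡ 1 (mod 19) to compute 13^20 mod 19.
By Fermat: 13^{18} ≡ 1 (mod 19). So 13^{20} = 13^{18} · 13^{2} ≡ 13^{2} ≡ 17 (mod 19)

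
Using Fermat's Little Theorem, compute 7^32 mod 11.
By Fermat: 7^{10} ≡ 1 (mod 11). 32 = 3×10 + 2. So 7^{32} ≡ 7^{2} ≡ 5 (mod 11)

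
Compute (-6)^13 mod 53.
By repeated squaring (mod 53): (-6)^{1}≡47, (-6)^{2}≡36, (-6)^{4}≡24, (-6)^{8}≡46. Then (-6)^{13} = (-6)^{8+4+1} ≡ 46 × 24 × 47 ≡ 1 (mod 53)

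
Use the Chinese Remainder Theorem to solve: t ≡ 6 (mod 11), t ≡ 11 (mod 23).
M = 11 × 23 = 253. M₁ = 23, y₁ ≡ 1 (mod 11). M₂ = 11, y₂ ≡ 21 (mod 23). t = 6×23×1 + 11×11×21 ≡ 149 (mod 253)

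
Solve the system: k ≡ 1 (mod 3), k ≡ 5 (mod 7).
M = 3 × 7 = 21. M₁ = 7, y₁ ≡ 1 (mod 3). M₂ = 3, y₂ ≡ 5 (mod 7). k = 1×7×1 + 5×3×5 ≡ 19 (mod 21)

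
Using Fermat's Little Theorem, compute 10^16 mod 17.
By Fermat's Little Theorem, 10^{16} ≡ 1 (mod 17) since 17 is prime and gcd(10, 17) = 1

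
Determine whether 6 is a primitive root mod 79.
ord_79(6) divides 78. For each prime q|78: 6^{39}≡78, 6^{26}≡55, 6^{6}≡46, none ≡ 1. So 6 has order 78 and is a primitive root mod 79.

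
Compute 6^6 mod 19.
By repeated squaring mod 19: 6^{1}≡6, 6^{2}≡17, 6^{4}≡4. Then 6^{6} = 6^{4+2} ≡ 4 × 17 ≡ 11 mod 19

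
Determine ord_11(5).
Powers of 5 mod 11: 5^1≡5, 5^2≡3, 5^3≡4, 5^4≡9, 5^5≡1. ord_11(5) = 5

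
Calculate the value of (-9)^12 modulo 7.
Using Fermat: (-9)^{6} ≡ 1 mod 7. 12 ≡ 0 mod 6. So (-9)^{12} ≡ (-9)^{0} ≡ 1 mod 7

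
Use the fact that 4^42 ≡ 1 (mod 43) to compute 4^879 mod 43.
By Fermat: 4^{42} ≡ 1 (mod 43). 879 ≡ 39 (mod 42). So 4^{879} ≡ 4^{39} ≡ 41 (mod 43)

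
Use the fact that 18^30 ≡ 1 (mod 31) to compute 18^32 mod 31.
By Fermat: 18^{30} ≡ 1 (mod 31). So 18^{32} = 18^{30} · 18^{2} ≡ 18^{2} ≡ 14 (mod 31)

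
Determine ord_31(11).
Powers of 11 mod 31: 11^1≡11, 11^2≡28, 11^3≡29, 11^4≡9, 11^5≡6, 11^6≡4, 11^7≡13, 11^8≡19, 11^9≡23, 11^10≡5, 11^11≡24, 11^12≡16, 11^13≡21, 11^14≡14, 11^15≡30, 11^16≡20, 11^17≡3, 11^18≡2, 11^19≡22, 11^20≡25, 11^21≡27, 11^22≡18, 11^23≡12, 11^24≡8, 11^25≡26, 11^26≡7, 11^27≡15, 11^28≡10, 11^29≡17, 11^30≡1. Order = 30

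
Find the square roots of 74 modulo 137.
The square roots of 74 mod 137 are 38 and 99. Verify: 38² = 1444 ≡ 74 mod 137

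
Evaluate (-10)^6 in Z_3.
Using Fermat: (-10)^{2} ≡ 1 mod 3. 6 ≡ 0 mod 2. So (-10)^{6} ≡ (-10)^{0} ≡ 1 mod 3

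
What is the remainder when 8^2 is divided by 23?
8^{2} = 64 ≡ 18 (mod 23)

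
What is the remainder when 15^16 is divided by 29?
By repeated squaring mod 29: 15^{1}≡15, 15^{2}≡22, 15^{4}≡20, 15^{8}≡23, 15^{16}≡7. So 15^{16} ≡ 7 mod 29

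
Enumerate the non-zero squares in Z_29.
QRs mod 29: {1, 4, 5, 6, 7, 9, 13, 16, 20, 22, 23, 24, 25, 28}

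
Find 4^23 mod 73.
By repeated squaring mod 73: 4^{1}≡4, 4^{2}≡16, 4^{4}≡37, 4^{8}≡55, 4^{16}≡32. Then 4^{23} = 4^{16+4+2+1} ≡ 32 × 37 × 16 × 4 ≡ 2 mod 73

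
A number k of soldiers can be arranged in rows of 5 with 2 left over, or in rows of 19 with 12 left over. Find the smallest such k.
M = 5 × 19 = 95. M₁ = 19, y₁ ≡ 4 mod 5. M₂ = 5, y₂ ≡ 4 mod 19. k = 2×19×4 + 12×5×4 ≡ 12 mod 95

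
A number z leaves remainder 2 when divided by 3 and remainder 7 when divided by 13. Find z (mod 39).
M = 3 × 13 = 39. M₁ = 13, y₁ ≡ 1 (mod 3). M₂ = 3, y₂ ≡ 9 (mod 13). z = 2×13×1 + 7×3×9 ≡ 20 (mod 39)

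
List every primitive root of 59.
There are φ(58) = 28 primitive roots mod 59: {2, 6, 8, 10, 11, 13, 14, 18, 23, 24, 30, 31, 32, 33, 34, 37, 38, 39, 40, 42, 43, 44, 47, 50, 52, 54, 55, 56}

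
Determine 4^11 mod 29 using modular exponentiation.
By repeated squaring mod 29: 4^{1}≡4, 4^{2}≡16, 4^{4}≡24, 4^{8}≡25. Then 4^{11} = 4^{8+2+1} ≡ 25 × 16 × 4 ≡ 5 mod 29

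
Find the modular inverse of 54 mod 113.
Since 113 is prime, by Fermat 54^(-1) ≡ 54^{111} ≡ 90 mod 113. Verify: 54 × 90 = 4860 ≡ 1 mod 113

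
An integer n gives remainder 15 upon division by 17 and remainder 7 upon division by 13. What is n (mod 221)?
M = 17 × 13 = 221. M₁ = 13, y₁ ≡ 4 (mod 17). M₂ = 17, y₂ ≡ 10 (mod 13). n = 15×13×4 + 7×17×10 ≡ 202 (mod 221)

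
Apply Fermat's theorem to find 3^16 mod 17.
By Fermat's Little Theorem, 3^{16} ≡ 1 mod 17 since 17 is prime and gcd(3, 17) = 1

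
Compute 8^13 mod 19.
By repeated squaring (mod 19): 8^{1}≡8, 8^{2}≡7, 8^{4}≡11, 8^{8}≡7. Then 8^{13} = 8^{8+4+1} ≡ 7 × 11 × 8 ≡ 8 (mod 19)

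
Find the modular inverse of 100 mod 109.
Since 109 is prime, by Fermat 100^(-1) ≡ 100^{107} ≡ 12 (mod 109). Verify: 100 × 12 = 1200 ≡ 1 (mod 109)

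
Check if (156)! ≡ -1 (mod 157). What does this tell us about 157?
(156)! mod 157 = 156. Since this equals -1 (mod 157), Wilson confirms 157 is prime.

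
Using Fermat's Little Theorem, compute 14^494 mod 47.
By Fermat: 14^{46} ≡ 1 mod 47. 494 ≡ 34 mod 46. So 14^{494} ≡ 14^{34} ≡ 32 mod 47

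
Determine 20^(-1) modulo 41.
Since 41 is prime, by Fermat 20^(-1) ≡ 20^{39} ≡ 39 (mod 41). Verify: 20 × 39 = 780 ≡ 1 (mod 41)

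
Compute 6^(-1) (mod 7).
Since 7 is prime, by Fermat 6^(-1) ≡ 6^{5} ≡ 6 (mod 7). Verify: 6 × 6 = 36 ≡ 1 (mod 7)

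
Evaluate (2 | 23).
(2/23) = 2^{11} mod 23 = 1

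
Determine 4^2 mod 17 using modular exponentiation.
4^{2} = 16 ≡ 16 (mod 17)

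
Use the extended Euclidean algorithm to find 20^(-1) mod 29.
Extended GCD: 20(-13) + 29(9) = 1. So 20^(-1) ≡ -13 ≡ 16 mod 29. Verify: 20 × 16 = 320 ≡ 1 mod 29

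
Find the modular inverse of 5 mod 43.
Since 43 is prime, by Fermat 5^(-1) ≡ 5^{41} ≡ 26 mod 43. Verify: 5 × 26 = 130 ≡ 1 mod 43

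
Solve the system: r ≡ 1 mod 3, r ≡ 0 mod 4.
M = 3 × 4 = 12. M₁ = 4, y₁ ≡ 1 mod 3. M₂ = 3, y₂ ≡ 3 mod 4. r = 1×4×1 + 0×3×3 ≡ 4 mod 12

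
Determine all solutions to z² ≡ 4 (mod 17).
The square roots of 4 mod 17 are 2 and 15. Verify: 2² = 4 ≡ 4 (mod 17)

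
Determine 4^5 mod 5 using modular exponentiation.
Using Fermat: 4^{4} ≡ 1 (mod 5). 5 ≡ 1 (mod 4). So 4^{5} ≡ 4^{1} ≡ 4 (mod 5)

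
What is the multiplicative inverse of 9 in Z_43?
Since 43 is prime, by Fermat 9^(-1) ≡ 9^{41} ≡ 24 (mod 43). Verify: 9 × 24 = 216 ≡ 1 (mod 43)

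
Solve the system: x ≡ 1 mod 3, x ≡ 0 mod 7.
M = 3 × 7 = 21. M₁ = 7, y₁ ≡ 1 mod 3. M₂ = 3, y₂ ≡ 5 mod 7. x = 1×7×1 + 0×3×5 ≡ 7 mod 21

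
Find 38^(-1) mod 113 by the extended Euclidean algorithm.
Extended GCD: 38(3) + 113(-1) = 1. So 38^(-1) ≡ 3 mod 113. Verify: 38 × 3 = 114 ≡ 1 mod 113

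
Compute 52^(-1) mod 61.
Since 61 is prime, by Fermat 52^(-1) ≡ 52^{59} ≡ 27 mod 61. Verify: 52 × 27 = 1404 ≡ 1 mod 61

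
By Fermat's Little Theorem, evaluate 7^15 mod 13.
By Fermat: 7^{12} ≡ 1 (mod 13). So 7^{15} = 7^{12} · 7^{3} ≡ 7^{3} ≡ 5 (mod 13)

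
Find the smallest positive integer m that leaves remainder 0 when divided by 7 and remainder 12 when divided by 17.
M = 7 × 17 = 119. M₁ = 17, y₁ ≡ 5 (mod 7). M₂ = 7, y₂ ≡ 5 (mod 17). m = 0×17×5 + 12×7×5 ≡ 63 (mod 119)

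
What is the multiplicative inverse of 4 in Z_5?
Since 5 is prime, by Fermat 4^(-1) ≡ 4^{3} ≡ 4 (mod 5). Verify: 4 × 4 = 16 ≡ 1 (mod 5)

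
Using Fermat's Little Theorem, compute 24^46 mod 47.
By Fermat's Little Theorem, 24^{46} ≡ 1 mod 47 since 47 is prime and gcd(24, 47) = 1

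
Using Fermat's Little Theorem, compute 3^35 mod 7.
By Fermat: 3^{6} ≡ 1 (mod 7). 35 = 5×6 + 5. So 3^{35} ≡ 3^{5} ≡ 5 (mod 7)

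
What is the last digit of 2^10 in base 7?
Using Fermat: 2^{6} ≡ 1 mod 7. 10 ≡ 4 mod 6. So 2^{10} ≡ 2^{4} ≡ 2 mod 7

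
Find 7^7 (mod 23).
By repeated squaring (mod 23): 7^{1}≡7, 7^{2}≡3, 7^{4}≡9. Then 7^{7} = 7^{4+2+1} ≡ 9 × 3 × 7 ≡ 5 (mod 23)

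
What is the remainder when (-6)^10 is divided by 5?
Using Fermat: (-6)^{4} ≡ 1 mod 5. 10 ≡ 2 mod 4. So (-6)^{10} ≡ (-6)^{2} ≡ 1 mod 5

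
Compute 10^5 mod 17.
By repeated squaring mod 17: 10^{1}≡10, 10^{2}≡15, 10^{4}≡4. Then 10^{5} = 10^{4+1} ≡ 4 × 10 ≡ 6 mod 17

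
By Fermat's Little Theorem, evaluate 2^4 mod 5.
By Fermat's Little Theorem, 2^{4} ≡ 1 (mod 5) since 5 is prime and gcd(2, 5) = 1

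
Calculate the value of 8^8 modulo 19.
By repeated squaring (mod 19): 8^{1}≡8, 8^{2}≡7, 8^{4}≡11, 8^{8}≡7. So 8^{8} ≡ 7 (mod 19)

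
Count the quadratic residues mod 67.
For prime 67, there are (p-1)/2 = (67-1)/2 = 33 quadratic residues (excluding 0).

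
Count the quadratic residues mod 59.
Exactly half the non-zero residues mod a prime are QRs: (59-1)/2 = 29.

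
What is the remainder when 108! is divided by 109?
By Wilson's theorem, (108)! ≡ -1 ≡ 108 (mod 109)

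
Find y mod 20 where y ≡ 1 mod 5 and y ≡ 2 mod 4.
M = 5 × 4 = 20. M₁ = 4, y₁ ≡ 4 mod 5. M₂ = 5, y₂ ≡ 1 mod 4. y = 1×4×4 + 2×5×1 ≡ 6 mod 20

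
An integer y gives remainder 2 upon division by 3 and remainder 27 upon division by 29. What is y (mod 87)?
M = 3 × 29 = 87. M₁ = 29, y₁ ≡ 2 (mod 3). M₂ = 3, y₂ ≡ 10 (mod 29). y = 2×29×2 + 27×3×10 ≡ 56 (mod 87)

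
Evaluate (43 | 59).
(43/59) = 43^{29} mod 59 = -1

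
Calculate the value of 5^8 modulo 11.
By repeated squaring mod 11: 5^{1}≡5, 5^{2}≡3, 5^{4}≡9, 5^{8}≡4. So 5^{8} ≡ 4 mod 11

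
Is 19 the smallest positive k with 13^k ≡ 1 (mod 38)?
Powers of 13 mod 38: 13^1≡13, 13^2≡17, 13^3≡31, 13^4≡23, 13^5≡33, 13^6≡11, 13^7≡29, 13^8≡35, 13^9≡37, 13^10≡25, 13^11≡21, 13^12≡7, 13^13≡15, 13^14≡5, 13^15≡27, 13^16≡9, 13^17≡3, 13^18≡1. Already 13^18≡1, so the order is 18 < 19. No, the actual order is 18.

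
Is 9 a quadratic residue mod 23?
By Euler's criterion: 9^{11} ≡ 1 (mod 23). Since this equals 1, 9 is a QR.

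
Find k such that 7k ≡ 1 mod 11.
Since 11 is prime, by Fermat 7^(-1) ≡ 7^{9} ≡ 8 mod 11. Verify: 7 × 8 = 56 ≡ 1 mod 11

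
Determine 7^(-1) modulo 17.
Since 17 is prime, by Fermat 7^(-1) ≡ 7^{15} ≡ 5 (mod 17). Verify: 7 × 5 = 35 ≡ 1 (mod 17)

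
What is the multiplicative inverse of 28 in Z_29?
Since 29 is prime, by Fermat 28^(-1) ≡ 28^{27} ≡ 28 mod 29. Verify: 28 × 28 = 784 ≡ 1 mod 29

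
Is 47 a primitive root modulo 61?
47^{3} ≡ 1 (mod 61) and 3 < 60, so ord_61(47) = 3 ≠ 60 and 47 is not a primitive root.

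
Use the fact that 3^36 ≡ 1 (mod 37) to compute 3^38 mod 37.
By Fermat: 3^{36} ≡ 1 (mod 37). So 3^{38} = 3^{36} · 3^{2} ≡ 3^{2} ≡ 9 (mod 37)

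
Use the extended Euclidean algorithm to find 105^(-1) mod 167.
Extended GCD: 105(35) + 167(-22) = 1. So 105^(-1) ≡ 35 (mod 167). Verify: 105 × 35 = 3675 ≡ 1 (mod 167)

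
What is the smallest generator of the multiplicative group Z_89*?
g = 3. For each prime q|88: 3^{44}≡88, 3^{8}≡64, none ≡ 1, so ord_89(3) = 88 and 3 is a primitive root.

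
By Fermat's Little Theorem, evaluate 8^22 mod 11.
By Fermat: 8^{10} ≡ 1 mod 11. 22 = 2×10 + 2. So 8^{22} ≡ 8^{2} ≡ 9 mod 11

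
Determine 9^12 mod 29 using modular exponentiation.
By repeated squaring mod 29: 9^{1}≡9, 9^{2}≡23, 9^{4}≡7, 9^{8}≡20. Then 9^{12} = 9^{8+4} ≡ 20 × 7 ≡ 24 mod 29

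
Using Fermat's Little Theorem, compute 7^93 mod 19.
By Fermat: 7^{18} ≡ 1 (mod 19). 93 = 5×18 + 3. So 7^{93} ≡ 7^{3} ≡ 1 (mod 19)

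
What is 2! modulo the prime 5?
(4)! = (2)! × (3) × (4) ≡ -1 (mod 5). So (2)! ≡ -1 × [(4)(3)]^(-1) ≡ 2 (mod 5)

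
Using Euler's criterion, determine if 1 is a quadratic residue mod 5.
By Euler's criterion: 1^{2} ≡ 1 (mod 5). Since this equals 1, 1 is a QR.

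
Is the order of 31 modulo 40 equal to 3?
Powers of 31 mod 40: 31^1≡31, 31^2≡1. Already 31^2≡1, so the order is 2 < 3. No, the actual order is 2.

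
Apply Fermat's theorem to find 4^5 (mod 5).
By Fermat: 4^{4} ≡ 1 (mod 5). So 4^{5} = 4^{4} · 4^{1} ≡ 4^{1} ≡ 4 (mod 5)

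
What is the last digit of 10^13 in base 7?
Using Fermat: 10^{6} ≡ 1 (mod 7). 13 ≡ 1 (mod 6). So 10^{13} ≡ 10^{1} ≡ 3 (mod 7)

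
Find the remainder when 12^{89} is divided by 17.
By Fermat: 12^{16} ≡ 1 (mod 17). 89 = 5×16 + 9. So 12^{89} ≡ 12^{9} ≡ 5 (mod 17)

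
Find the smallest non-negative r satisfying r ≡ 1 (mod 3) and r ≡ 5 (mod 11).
M = 3 × 11 = 33. M₁ = 11, y₁ ≡ 2 (mod 3). M₂ = 3, y₂ ≡ 4 (mod 11). r = 1×11×2 + 5×3×4 ≡ 16 (mod 33)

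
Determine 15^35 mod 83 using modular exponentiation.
By repeated squaring mod 83: 15^{1}≡15, 15^{2}≡59, 15^{4}≡78, 15^{8}≡25, 15^{16}≡44, 15^{32}≡27. Then 15^{35} = 15^{32+2+1} ≡ 27 × 59 × 15 ≡ 74 mod 83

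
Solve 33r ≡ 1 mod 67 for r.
Since 67 is prime, by Fermat 33^(-1) ≡ 33^{65} ≡ 65 mod 67. Verify: 33 × 65 = 2145 ≡ 1 mod 67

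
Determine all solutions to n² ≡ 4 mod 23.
The square roots of 4 mod 23 are 2 and 21. Verify: 2² = 4 ≡ 4 mod 23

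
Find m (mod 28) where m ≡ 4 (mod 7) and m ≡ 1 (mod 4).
M = 7 × 4 = 28. M₁ = 4, y₁ ≡ 2 (mod 7). M₂ = 7, y₂ ≡ 3 (mod 4). m = 4×4×2 + 1×7×3 ≡ 25 (mod 28)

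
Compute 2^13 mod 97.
By repeated squaring (mod 97): 2^{1}≡2, 2^{2}≡4, 2^{4}≡16, 2^{8}≡62. Then 2^{13} = 2^{8+4+1} ≡ 62 × 16 × 2 ≡ 44 (mod 97)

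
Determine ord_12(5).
Powers of 5 mod 12: 5^1≡5, 5^2≡1. ord_12(5) = 2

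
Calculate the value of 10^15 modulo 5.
By repeated squaring mod 5: 10^{1}≡0, 10^{2}≡0, 10^{4}≡0, 10^{8}≡0. Then 10^{15} = 10^{8+4+2+1} ≡ 0 × 0 × 0 × 0 ≡ 0 mod 5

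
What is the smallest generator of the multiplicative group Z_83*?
g = 2. For each prime q|82: 2^{41}≡82, 2^{2}≡4, none ≡ 1, so ord_83(2) = 82 and 2 is a primitive root.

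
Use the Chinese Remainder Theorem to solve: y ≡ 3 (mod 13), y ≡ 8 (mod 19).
M = 13 × 19 = 247. M₁ = 19, y₁ ≡ 11 (mod 13). M₂ = 13, y₂ ≡ 3 (mod 19). y = 3×19×11 + 8×13×3 ≡ 198 (mod 247)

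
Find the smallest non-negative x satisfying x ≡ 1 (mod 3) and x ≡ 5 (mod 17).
M = 3 × 17 = 51. M₁ = 17, y₁ ≡ 2 (mod 3). M₂ = 3, y₂ ≡ 6 (mod 17). x = 1×17×2 + 5×3×6 ≡ 22 (mod 51)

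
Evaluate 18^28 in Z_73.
By repeated squaring (mod 73): 18^{1}≡18, 18^{2}≡32, 18^{4}≡2, 18^{8}≡4, 18^{16}≡16. Then 18^{28} = 18^{16+8+4} ≡ 16 × 4 × 2 ≡ 55 (mod 73)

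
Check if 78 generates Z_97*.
78^{32} ≡ 1 mod 97 and 32 < 96, so ord_97(78) = 32 ≠ 96 and 78 is not a primitive root.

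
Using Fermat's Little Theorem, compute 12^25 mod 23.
By Fermat: 12^{22} ≡ 1 mod 23. So 12^{25} = 12^{22} · 12^{3} ≡ 12^{3} ≡ 3 mod 23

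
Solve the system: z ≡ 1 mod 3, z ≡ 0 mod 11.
M = 3 × 11 = 33. M₁ = 11, y₁ ≡ 2 mod 3. M₂ = 3, y₂ ≡ 4 mod 11. z = 1×11×2 + 0×3×4 ≡ 22 mod 33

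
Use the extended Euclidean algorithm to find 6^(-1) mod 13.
Extended GCD: 6(-2) + 13(1) = 1. So 6^(-1) ≡ -2 ≡ 11 mod 13. Verify: 6 × 11 = 66 ≡ 1 mod 13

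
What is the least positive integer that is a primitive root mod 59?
g = 2. Powers: [2, 4, 8, 16, 32, 5, 10, 20, 40, ...] generates all 58 non-zero residues.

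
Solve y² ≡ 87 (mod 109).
The square roots of 87 mod 109 are 95 and 14. Verify: 95² = 9025 ≡ 87 (mod 109)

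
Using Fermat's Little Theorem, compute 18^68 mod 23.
By Fermat: 18^{22} ≡ 1 (mod 23). 68 = 3×22 + 2. So 18^{68} ≡ 18^{2} ≡ 2 (mod 23)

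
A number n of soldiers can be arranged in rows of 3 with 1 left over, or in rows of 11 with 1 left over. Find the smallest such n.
M = 3 × 11 = 33. M₁ = 11, y₁ ≡ 2 mod 3. M₂ = 3, y₂ ≡ 4 mod 11. n = 1×11×2 + 1×3×4 ≡ 1 mod 33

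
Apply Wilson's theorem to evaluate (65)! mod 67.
(66)! = (65)! × (66) ≡ -1 (mod 67). So (65)! ≡ -1 × (66)^(-1) ≡ (-1)×(-1) = 1 (mod 67)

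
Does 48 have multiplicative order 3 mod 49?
Powers of 48 mod 49: 48^1≡48, 48^2≡1. Already 48^2≡1, so the order is 2 < 3. No, the actual order is 2.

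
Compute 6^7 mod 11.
By repeated squaring (mod 11): 6^{1}≡6, 6^{2}≡3, 6^{4}≡9. Then 6^{7} = 6^{4+2+1} ≡ 9 × 3 × 6 ≡ 8 (mod 11)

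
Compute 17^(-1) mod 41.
Since 41 is prime, by Fermat 17^(-1) ≡ 17^{39} ≡ 29 mod 41. Verify: 17 × 29 = 493 ≡ 1 mod 41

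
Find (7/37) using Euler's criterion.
(7/37) = 7^{18} mod 37 = 1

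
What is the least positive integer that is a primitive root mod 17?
g = 3. For each prime q|16: 3^{8}≡16, none ≡ 1, so ord_17(3) = 16 and 3 is a primitive root.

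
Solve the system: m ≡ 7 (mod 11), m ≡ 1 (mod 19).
M = 11 × 19 = 209. M₁ = 19, y₁ ≡ 7 (mod 11). M₂ = 11, y₂ ≡ 7 (mod 19). m = 7×19×7 + 1×11×7 ≡ 172 (mod 209)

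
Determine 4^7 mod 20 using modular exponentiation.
By repeated squaring mod 20: 4^{1}≡4, 4^{2}≡16, 4^{4}≡16. Then 4^{7} = 4^{4+2+1} ≡ 16 × 16 × 4 ≡ 4 mod 20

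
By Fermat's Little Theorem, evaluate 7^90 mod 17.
By Fermat: 7^{16} ≡ 1 (mod 17). 90 = 5×16 + 10. So 7^{90} ≡ 7^{10} ≡ 2 (mod 17)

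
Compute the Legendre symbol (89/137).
(89/137) = 89^{68} mod 137 = -1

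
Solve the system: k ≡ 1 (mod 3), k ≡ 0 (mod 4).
M = 3 × 4 = 12. M₁ = 4, y₁ ≡ 1 (mod 3). M₂ = 3, y₂ ≡ 3 (mod 4). k = 1×4×1 + 0×3×3 ≡ 4 (mod 12)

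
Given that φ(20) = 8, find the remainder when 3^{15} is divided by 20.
By Euler: 3^{8} ≡ 1 mod 20 since gcd(3, 20) = 1. 15 = 1×8 + 7. So 3^{15} ≡ 3^{7} ≡ 7 mod 20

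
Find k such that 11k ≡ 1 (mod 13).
Since 13 is prime, by Fermat 11^(-1) ≡ 11^{11} ≡ 6 (mod 13). Verify: 11 × 6 = 66 ≡ 1 (mod 13)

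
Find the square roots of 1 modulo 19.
The square roots of 1 mod 19 are 1 and 18. Verify: 1² = 1 ≡ 1 mod 19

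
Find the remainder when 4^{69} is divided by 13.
By Fermat: 4^{12} ≡ 1 (mod 13). 69 = 5×12 + 9. So 4^{69} ≡ 4^{9} ≡ 12 (mod 13)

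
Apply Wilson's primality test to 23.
(22)! mod 23 = 22. Since 22 ≡ -1 mod 23, 23 is prime.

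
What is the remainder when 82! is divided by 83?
By Wilson's theorem, (82)! ≡ -1 ≡ 82 mod 83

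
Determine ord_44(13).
Powers of 13 mod 44: 13^1≡13, 13^2≡37, 13^3≡41, 13^4≡5, 13^5≡21, 13^6≡9, 13^7≡29, 13^8≡25, 13^9≡17, 13^10≡1. So the order of 13 is 10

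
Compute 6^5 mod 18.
By repeated squaring mod 18: 6^{1}≡6, 6^{2}≡0, 6^{4}≡0. Then 6^{5} = 6^{4+1} ≡ 0 × 6 ≡ 0 mod 18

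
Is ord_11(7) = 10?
Powers of 7 mod 11: 7^1≡7, 7^2≡5, 7^3≡2, 7^4≡3, 7^5≡10, 7^6≡4, 7^7≡6, 7^8≡9, 7^9≡8, 7^10≡1. First k with 7^k≡1 is k=10. Yes, ord_11(7) = 10.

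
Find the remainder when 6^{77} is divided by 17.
By Fermat: 6^{16} ≡ 1 mod 17. 77 = 4×16 + 13. So 6^{77} ≡ 6^{13} ≡ 10 mod 17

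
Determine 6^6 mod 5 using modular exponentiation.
Using Fermat: 6^{4} ≡ 1 mod 5. 6 ≡ 2 mod 4. So 6^{6} ≡ 6^{2} ≡ 1 mod 5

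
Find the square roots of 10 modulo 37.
The square roots of 10 mod 37 are 26 and 11. Verify: 26² = 676 ≡ 10 mod 37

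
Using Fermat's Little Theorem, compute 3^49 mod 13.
By Fermat: 3^{12} ≡ 1 (mod 13). 49 = 4×12 + 1. So 3^{49} ≡ 3^{1} ≡ 3 (mod 13)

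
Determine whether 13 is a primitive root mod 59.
ord_59(13) divides 58. For each prime q|58: 13^{29}≡58, 13^{2}≡51, none ≡ 1. So 13 has order 58 and is a primitive root mod 59.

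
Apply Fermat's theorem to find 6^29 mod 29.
By Fermat: 6^{28} ≡ 1 mod 29. So 6^{29} = 6^{28} · 6^{1} ≡ 6^{1} ≡ 6 mod 29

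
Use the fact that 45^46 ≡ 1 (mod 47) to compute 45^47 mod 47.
By Fermat: 45^{46} ≡ 1 (mod 47). So 45^{47} = 45^{46} · 45^{1} ≡ 45^{1} ≡ 45 (mod 47)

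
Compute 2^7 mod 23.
By repeated squaring mod 23: 2^{1}≡2, 2^{2}≡4, 2^{4}≡16. Then 2^{7} = 2^{4+2+1} ≡ 16 × 4 × 2 ≡ 13 mod 23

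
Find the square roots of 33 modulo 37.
The square roots of 33 mod 37 are 12 and 25. Verify: 12² = 144 ≡ 33 mod 37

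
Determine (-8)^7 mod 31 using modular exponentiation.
By repeated squaring mod 31: (-8)^{1}≡23, (-8)^{2}≡2, (-8)^{4}≡4. Then (-8)^{7} = (-8)^{4+2+1} ≡ 4 × 2 × 23 ≡ 29 mod 31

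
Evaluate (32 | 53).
(32/53) = 32^{26} mod 53 = -1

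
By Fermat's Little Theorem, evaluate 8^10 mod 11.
By Fermat's Little Theorem, 8^{10} ≡ 1 mod 11 since 11 is prime and gcd(8, 11) = 1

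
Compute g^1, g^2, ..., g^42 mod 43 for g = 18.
18^1, 18^2, ..., 18^{42} mod 43: [18, 23, 27, 13, 19, 41, 7, 40, 32, 17, 5, 4, 29, 6, 22, 9, 33, 35, 28, 31, 42, 25, 20, 16, 30, 24, 2, 36, 3, 11, 26, 38, 39, 14, 37, 21, 34, 10, 8, 15, 12, 1]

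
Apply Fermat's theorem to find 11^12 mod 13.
By Fermat's Little Theorem, 11^{12} ≡ 1 mod 13 since 13 is prime and gcd(11, 13) = 1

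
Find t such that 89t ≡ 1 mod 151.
Since 151 is prime, by Fermat 89^(-1) ≡ 89^{149} ≡ 56 mod 151. Verify: 89 × 56 = 4984 ≡ 1 mod 151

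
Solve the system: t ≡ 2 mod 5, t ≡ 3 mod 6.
M = 5 × 6 = 30. M₁ = 6, y₁ ≡ 1 mod 5. M₂ = 5, y₂ ≡ 5 mod 6. t = 2×6×1 + 3×5×5 ≡ 27 mod 30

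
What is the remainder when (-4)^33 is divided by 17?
Using Fermat: (-4)^{16} ≡ 1 mod 17. 33 ≡ 1 mod 16. So (-4)^{33} ≡ (-4)^{1} ≡ 13 mod 17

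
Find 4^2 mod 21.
4^{2} = 16 ≡ 16 mod 21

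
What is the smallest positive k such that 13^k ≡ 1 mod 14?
Powers of 13 mod 14: 13^1≡13, 13^2≡1. So the order of 13 is 2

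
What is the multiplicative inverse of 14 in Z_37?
Since 37 is prime, by Fermat 14^(-1) ≡ 14^{35} ≡ 8 mod 37. Verify: 14 × 8 = 112 ≡ 1 mod 37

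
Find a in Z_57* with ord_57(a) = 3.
7 has order 3 mod 57 since 7^{3} ≡ 1 mod 57 and no smaller power works.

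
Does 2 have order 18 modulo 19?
ord_19(2) divides 18. For each prime q|18: 2^{9}≡18, 2^{6}≡7, none ≡ 1. So 2 has order 18 and is a primitive root mod 19.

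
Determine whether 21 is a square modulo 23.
By Euler's criterion: 21^{11} ≡ 22 mod 23. Since this equals -1 (≡ 22), 21 is not a QR.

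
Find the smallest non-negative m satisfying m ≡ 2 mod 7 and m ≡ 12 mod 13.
M = 7 × 13 = 91. M₁ = 13, y₁ ≡ 6 mod 7. M₂ = 7, y₂ ≡ 2 mod 13. m = 2×13×6 + 12×7×2 ≡ 51 mod 91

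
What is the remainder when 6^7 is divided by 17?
By repeated squaring mod 17: 6^{1}≡6, 6^{2}≡2, 6^{4}≡4. Then 6^{7} = 6^{4+2+1} ≡ 4 × 2 × 6 ≡ 14 mod 17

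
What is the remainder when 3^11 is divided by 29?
By repeated squaring (mod 29): 3^{1}≡3, 3^{2}≡9, 3^{4}≡23, 3^{8}≡7. Then 3^{11} = 3^{8+2+1} ≡ 7 × 9 × 3 ≡ 15 (mod 29)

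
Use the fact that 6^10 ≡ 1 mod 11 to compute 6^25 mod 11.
By Fermat: 6^{10} ≡ 1 mod 11. 25 = 2×10 + 5. So 6^{25} ≡ 6^{5} ≡ 10 mod 11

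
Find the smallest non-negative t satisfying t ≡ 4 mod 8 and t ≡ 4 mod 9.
M = 8 × 9 = 72. M₁ = 9, y₁ ≡ 1 mod 8. M₂ = 8, y₂ ≡ 8 mod 9. t = 4×9×1 + 4×8×8 ≡ 4 mod 72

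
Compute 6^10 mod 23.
By repeated squaring mod 23: 6^{1}≡6, 6^{2}≡13, 6^{4}≡8, 6^{8}≡18. Then 6^{10} = 6^{8+2} ≡ 18 × 13 ≡ 4 mod 23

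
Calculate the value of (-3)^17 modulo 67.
By repeated squaring mod 67: (-3)^{1}≡64, (-3)^{2}≡9, (-3)^{4}≡14, (-3)^{8}≡62, (-3)^{16}≡25. Then (-3)^{17} = (-3)^{16+1} ≡ 25 × 64 ≡ 59 mod 67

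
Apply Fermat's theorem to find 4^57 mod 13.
By Fermat: 4^{12} ≡ 1 mod 13. 57 = 4×12 + 9. So 4^{57} ≡ 4^{9} ≡ 12 mod 13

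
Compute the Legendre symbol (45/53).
(45/53) = 45^{26} mod 53 = -1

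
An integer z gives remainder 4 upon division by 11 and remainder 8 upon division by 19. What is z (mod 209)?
M = 11 × 19 = 209. M₁ = 19, y₁ ≡ 7 (mod 11). M₂ = 11, y₂ ≡ 7 (mod 19). z = 4×19×7 + 8×11×7 ≡ 103 (mod 209)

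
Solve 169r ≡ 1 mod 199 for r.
Since 199 is prime, by Fermat 169^(-1) ≡ 169^{197} ≡ 126 mod 199. Verify: 169 × 126 = 21294 ≡ 1 mod 199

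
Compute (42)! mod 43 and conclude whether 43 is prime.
(42)! mod 43 = 42. Since 42 ≡ -1 (mod 43), 43 is prime.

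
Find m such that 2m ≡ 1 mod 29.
Since 29 is prime, by Fermat 2^(-1) ≡ 2^{27} ≡ 15 mod 29. Verify: 2 × 15 = 30 ≡ 1 mod 29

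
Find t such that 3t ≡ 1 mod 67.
Since 67 is prime, by Fermat 3^(-1) ≡ 3^{65} ≡ 45 mod 67. Verify: 3 × 45 = 135 ≡ 1 mod 67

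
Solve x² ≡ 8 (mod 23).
The square roots of 8 mod 23 are 13 and 10. Verify: 13² = 169 ≡ 8 (mod 23)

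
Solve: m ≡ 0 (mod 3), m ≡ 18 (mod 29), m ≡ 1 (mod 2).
M = 3 × 29 × 2 = 174. M₁ = 58, y₁ ≡ 1 (mod 3). M₂ = 6, y₂ ≡ 5 (mod 29). M₃ = 87, y₃ ≡ 1 (mod 2). m = 0×58×1 + 18×6×5 + 1×87×1 ≡ 105 (mod 174)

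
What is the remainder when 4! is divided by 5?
By Wilson's theorem, (4)! ≡ -1 ≡ 4 (mod 5)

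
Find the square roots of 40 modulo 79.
The square roots of 40 mod 79 are 44 and 35. Verify: 44² = 1936 ≡ 40 mod 79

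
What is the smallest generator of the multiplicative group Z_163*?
g = 2. For each prime q|162: 2^{81}≡162, 2^{54}≡104, none ≡ 1, so ord_163(2) = 162 and 2 is a primitive root.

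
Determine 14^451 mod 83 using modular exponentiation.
Using Fermat: 14^{82} ≡ 1 mod 83. 451 ≡ 41 mod 82. So 14^{451} ≡ 14^{41} ≡ 82 mod 83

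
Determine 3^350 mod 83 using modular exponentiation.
Using Fermat: 3^{82} ≡ 1 mod 83. 350 ≡ 22 mod 82. So 3^{350} ≡ 3^{22} ≡ 44 mod 83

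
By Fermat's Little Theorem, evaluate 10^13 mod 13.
By Fermat: 10^{12} ≡ 1 (mod 13). So 10^{13} = 10^{12} · 10^{1} ≡ 10^{1} ≡ 10 (mod 13)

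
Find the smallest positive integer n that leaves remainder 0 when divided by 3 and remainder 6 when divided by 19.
M = 3 × 19 = 57. M₁ = 19, y₁ ≡ 1 mod 3. M₂ = 3, y₂ ≡ 13 mod 19. n = 0×19×1 + 6×3×13 ≡ 6 mod 57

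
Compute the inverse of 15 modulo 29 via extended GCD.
Extended GCD: 15(2) + 29(-1) = 1. So 15^(-1) ≡ 2 mod 29. Verify: 15 × 2 = 30 ≡ 1 mod 29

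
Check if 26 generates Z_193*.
ord_193(26) divides 192. For each prime q|192: 26^{96}≡192, 26^{64}≡84, none ≡ 1. So 26 has order 192 and is a primitive root mod 193.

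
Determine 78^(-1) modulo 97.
Since 97 is prime, by Fermat 78^(-1) ≡ 78^{95} ≡ 51 mod 97. Verify: 78 × 51 = 3978 ≡ 1 mod 97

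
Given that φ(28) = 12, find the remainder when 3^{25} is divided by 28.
By Euler: 3^{12} ≡ 1 (mod 28) since gcd(3, 28) = 1. 25 = 2×12 + 1. So 3^{25} ≡ 3^{1} ≡ 3 (mod 28)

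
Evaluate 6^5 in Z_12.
By repeated squaring mod 12: 6^{1}≡6, 6^{2}≡0, 6^{4}≡0. Then 6^{5} = 6^{4+1} ≡ 0 × 6 ≡ 0 mod 12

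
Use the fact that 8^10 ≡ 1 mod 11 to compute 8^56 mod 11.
By Fermat: 8^{10} ≡ 1 mod 11. 56 = 5×10 + 6. So 8^{56} ≡ 8^{6} ≡ 3 mod 11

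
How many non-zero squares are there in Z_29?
Exactly half the non-zero residues mod a prime are QRs: (29-1)/2 = 14.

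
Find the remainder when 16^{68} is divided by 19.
By Fermat: 16^{18} ≡ 1 (mod 19). 68 = 3×18 + 14. So 16^{68} ≡ 16^{14} ≡ 4 (mod 19)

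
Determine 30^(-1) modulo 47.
Since 47 is prime, by Fermat 30^(-1) ≡ 30^{45} ≡ 11 mod 47. Verify: 30 × 11 = 330 ≡ 1 mod 47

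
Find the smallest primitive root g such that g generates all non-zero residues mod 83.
g = 2. Powers: [2, 4, 8, 16, 32, 64, 45, 7, 14, ...] generates all 82 non-zero residues.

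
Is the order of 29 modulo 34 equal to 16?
Powers of 29 mod 34: 29^1≡29, 29^2≡25, 29^3≡11, 29^4≡13, 29^5≡3, 29^6≡19, 29^7≡7, 29^8≡33, 29^9≡5, 29^10≡9, 29^11≡23, 29^12≡21, 29^13≡31, 29^14≡15, 29^15≡27, 29^16≡1. First k with 29^k≡1 is k=16. Yes, ord_34(29) = 16.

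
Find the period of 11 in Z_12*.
Powers of 11 mod 12: 11^1≡11, 11^2≡1. So the order of 11 is 2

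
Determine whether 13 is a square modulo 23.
By Euler's criterion: 13^{11} ≡ 1 (mod 23). Since this equals 1, 13 is a QR.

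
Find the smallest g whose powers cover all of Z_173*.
g = 2. Powers: [2, 4, 8, 16, 32, 64, 128, 83, 166, ...] generates all 172 non-zero residues.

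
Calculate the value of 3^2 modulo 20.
3^{2} = 9 ≡ 9 (mod 20)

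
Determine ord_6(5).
Powers of 5 mod 6: 5^1≡5, 5^2≡1. ord_6(5) = 2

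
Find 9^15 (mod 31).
By repeated squaring (mod 31): 9^{1}≡9, 9^{2}≡19, 9^{4}≡20, 9^{8}≡28. Then 9^{15} = 9^{8+4+2+1} ≡ 28 × 20 × 19 × 9 ≡ 1 (mod 31)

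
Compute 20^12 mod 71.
By repeated squaring mod 71: 20^{1}≡20, 20^{2}≡45, 20^{4}≡37, 20^{8}≡20. Then 20^{12} = 20^{8+4} ≡ 20 × 37 ≡ 30 mod 71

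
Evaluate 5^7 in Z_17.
By repeated squaring (mod 17): 5^{1}≡5, 5^{2}≡8, 5^{4}≡13. Then 5^{7} = 5^{4+2+1} ≡ 13 × 8 × 5 ≡ 10 (mod 17)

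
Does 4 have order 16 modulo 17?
4^{4} ≡ 1 (mod 17) and 4 < 16, so ord_17(4) = 4 ≠ 16 and 4 is not a primitive root.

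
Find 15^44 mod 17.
Using Fermat: 15^{16} ≡ 1 mod 17. 44 ≡ 12 mod 16. So 15^{44} ≡ 15^{12} ≡ 16 mod 17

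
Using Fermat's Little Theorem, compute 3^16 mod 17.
By Fermat's Little Theorem, 3^{16} ≡ 1 (mod 17) since 17 is prime and gcd(3, 17) = 1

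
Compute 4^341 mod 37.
Using Fermat: 4^{36} ≡ 1 (mod 37). 341 ≡ 17 (mod 36). So 4^{341} ≡ 4^{17} ≡ 28 (mod 37)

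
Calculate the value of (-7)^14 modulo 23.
By repeated squaring (mod 23): (-7)^{1}≡16, (-7)^{2}≡3, (-7)^{4}≡9, (-7)^{8}≡12. Then (-7)^{14} = (-7)^{8+4+2} ≡ 12 × 9 × 3 ≡ 2 (mod 23)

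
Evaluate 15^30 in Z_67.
By repeated squaring mod 67: 15^{1}≡15, 15^{2}≡24, 15^{4}≡40, 15^{8}≡59, 15^{16}≡64. Then 15^{30} = 15^{16+8+4+2} ≡ 64 × 59 × 40 × 24 ≡ 59 mod 67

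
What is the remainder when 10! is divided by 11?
By Wilson's theorem, (10)! ≡ -1 ≡ 10 mod 11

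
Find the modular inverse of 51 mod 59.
Since 59 is prime, by Fermat 51^(-1) ≡ 51^{57} ≡ 22 mod 59. Verify: 51 × 22 = 1122 ≡ 1 mod 59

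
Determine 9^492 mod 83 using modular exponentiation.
Using Fermat: 9^{82} ≡ 1 (mod 83). 492 ≡ 0 (mod 82). So 9^{492} ≡ 9^{0} ≡ 1 (mod 83)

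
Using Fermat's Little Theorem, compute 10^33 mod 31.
By Fermat: 10^{30} ≡ 1 (mod 31). So 10^{33} = 10^{30} · 10^{3} ≡ 10^{3} ≡ 8 (mod 31)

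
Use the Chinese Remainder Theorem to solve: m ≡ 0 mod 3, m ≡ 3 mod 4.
M = 3 × 4 = 12. M₁ = 4, y₁ ≡ 1 mod 3. M₂ = 3, y₂ ≡ 3 mod 4. m = 0×4×1 + 3×3×3 ≡ 3 mod 12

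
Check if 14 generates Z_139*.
14^{46} ≡ 1 mod 139 and 46 < 138, so ord_139(14) = 46 ≠ 138 and 14 is not a primitive root.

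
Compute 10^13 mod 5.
By repeated squaring mod 5: 10^{1}≡0, 10^{2}≡0, 10^{4}≡0, 10^{8}≡0. Then 10^{13} = 10^{8+4+1} ≡ 0 × 0 × 0 ≡ 0 mod 5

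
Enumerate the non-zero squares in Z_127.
QRs mod 127: {1, 2, 4, 8, 9, 11, 13, 15, 16, 17, 18, 19, 21, 22, 25, 26, 30, 31, 32, 34, 35, 36, 37, 38, 41, 42, 44, 47, 49, 50, 52, 60, 61, 62, 64, 68, 69, 70, 71, 72, 73, 74, 76, 79, 81, 82, 84, 87, 88, 94, 98, 99, 100, 103, 104, 107, 113, 115, 117, 120, 121, 122, 124}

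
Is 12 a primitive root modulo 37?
12^{9} ≡ 1 mod 37 and 9 < 36, so ord_37(12) = 9 ≠ 36 and 12 is not a primitive root.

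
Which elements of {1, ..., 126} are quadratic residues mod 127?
QRs mod 127: {1, 2, 4, 8, 9, 11, 13, 15, 16, 17, 18, 19, 21, 22, 25, 26, 30, 31, 32, 34, 35, 36, 37, 38, 41, 42, 44, 47, 49, 50, 52, 60, 61, 62, 64, 68, 69, 70, 71, 72, 73, 74, 76, 79, 81, 82, 84, 87, 88, 94, 98, 99, 100, 103, 104, 107, 113, 115, 117, 120, 121, 122, 124}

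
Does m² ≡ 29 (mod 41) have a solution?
By Euler's criterion: 29^{20} ≡ 40 (mod 41). Since this equals -1 (≡ 40), 29 is not a QR.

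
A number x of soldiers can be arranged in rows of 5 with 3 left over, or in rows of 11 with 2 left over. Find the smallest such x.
M = 5 × 11 = 55. M₁ = 11, y₁ ≡ 1 (mod 5). M₂ = 5, y₂ ≡ 9 (mod 11). x = 3×11×1 + 2×5×9 ≡ 13 (mod 55)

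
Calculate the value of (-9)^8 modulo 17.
By repeated squaring (mod 17): (-9)^{1}≡8, (-9)^{2}≡13, (-9)^{4}≡16, (-9)^{8}≡1. So (-9)^{8} ≡ 1 (mod 17)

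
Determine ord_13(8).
Powers of 8 mod 13: 8^1≡8, 8^2≡12, 8^3≡5, 8^4≡1. So the order of 8 is 4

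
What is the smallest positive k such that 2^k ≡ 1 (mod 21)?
Powers of 2 mod 21: 2^1≡2, 2^2≡4, 2^3≡8, 2^4≡16, 2^5≡11, 2^6≡1. Order = 6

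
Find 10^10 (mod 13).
By repeated squaring (mod 13): 10^{1}≡10, 10^{2}≡9, 10^{4}≡3, 10^{8}≡9. Then 10^{10} = 10^{8+2} ≡ 9 × 9 ≡ 3 (mod 13)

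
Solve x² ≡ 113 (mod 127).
The square roots of 113 mod 127 are 42 and 85. Verify: 42² = 1764 ≡ 113 (mod 127)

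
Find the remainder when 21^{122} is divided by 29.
By Fermat: 21^{28} ≡ 1 mod 29. 122 = 4×28 + 10. So 21^{122} ≡ 21^{10} ≡ 4 mod 29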